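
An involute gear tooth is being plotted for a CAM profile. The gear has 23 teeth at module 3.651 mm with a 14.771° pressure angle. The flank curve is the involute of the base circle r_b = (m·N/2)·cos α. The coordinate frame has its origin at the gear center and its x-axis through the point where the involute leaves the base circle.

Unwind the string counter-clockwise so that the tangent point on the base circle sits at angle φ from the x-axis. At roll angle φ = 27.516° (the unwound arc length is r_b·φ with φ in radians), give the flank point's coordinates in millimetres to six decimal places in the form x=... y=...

pitch radius r_p = m·N/2 = 3.651·23/2 = 41.986500
base radius r_b = r_p·cos α = 41.986500·cos 14.771° = 40.598954
roll angle φ = 27.516° = 0.48024480 rad
x = r_b·(cos φ + φ·sin φ) = 40.598954·(0.88688185 + 0.48024480·0.46199630) = 45.014218
y = r_b·(sin φ − φ·cos φ) = 40.598954·(0.46199630 − 0.48024480·0.88688185) = 1.464644

x=45.014218 y=1.464644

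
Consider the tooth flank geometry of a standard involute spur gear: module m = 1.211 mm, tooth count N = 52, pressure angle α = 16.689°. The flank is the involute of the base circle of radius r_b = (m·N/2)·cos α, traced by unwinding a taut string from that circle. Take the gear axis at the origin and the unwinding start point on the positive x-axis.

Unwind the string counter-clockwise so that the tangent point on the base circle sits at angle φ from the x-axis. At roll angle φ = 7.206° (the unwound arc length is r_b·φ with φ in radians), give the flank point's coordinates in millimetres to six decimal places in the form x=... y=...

x=30.397322 y=0.019968

pitch radius r_p = m·N/2 = 1.211·52/2 = 31.486000
base radius r_b = r_p·cos α = 31.486000·cos 16.689° = 30.159736
roll angle φ = 7.206° = 0.12576843 rad
x = r_b·(cos φ + φ·sin φ) = 30.159736·(0.99210157 + 0.12576843·0.12543713) = 30.397322
y = r_b·(sin φ − φ·cos φ) = 30.159736·(0.12543713 − 0.12576843·0.99210157) = 0.019968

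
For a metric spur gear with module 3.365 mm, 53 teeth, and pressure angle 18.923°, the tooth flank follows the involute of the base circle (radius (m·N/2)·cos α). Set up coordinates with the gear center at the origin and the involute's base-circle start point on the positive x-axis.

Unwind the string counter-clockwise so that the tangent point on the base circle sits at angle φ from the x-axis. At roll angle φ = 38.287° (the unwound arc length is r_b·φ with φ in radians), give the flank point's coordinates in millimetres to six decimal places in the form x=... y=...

x=101.135729 y=8.021363

pitch radius r_p = m·N/2 = 3.365·53/2 = 89.172500
base radius r_b = r_p·cos α = 89.172500·cos 18.923° = 84.353195
roll angle φ = 38.287° = 0.66823421 rad
x = r_b·(cos φ + φ·sin φ) = 84.353195·(0.78491697 + 0.66823421·0.61960096) = 101.135729
y = r_b·(sin φ − φ·cos φ) = 84.353195·(0.61960096 − 0.66823421·0.78491697) = 8.021363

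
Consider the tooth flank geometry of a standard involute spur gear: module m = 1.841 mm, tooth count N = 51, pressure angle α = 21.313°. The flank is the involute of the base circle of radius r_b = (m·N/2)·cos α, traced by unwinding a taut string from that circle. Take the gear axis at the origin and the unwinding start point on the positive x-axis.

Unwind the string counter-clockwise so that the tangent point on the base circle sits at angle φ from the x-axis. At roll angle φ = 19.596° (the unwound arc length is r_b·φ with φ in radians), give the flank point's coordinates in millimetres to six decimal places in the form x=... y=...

x=46.218443 y=0.576437

pitch radius r_p = m·N/2 = 1.841·51/2 = 46.945500
base radius r_b = r_p·cos α = 46.945500·cos 21.313° = 43.734840
roll angle φ = 19.596° = 0.34201472 rad
x = r_b·(cos φ + φ·sin φ) = 43.734840·(0.94208087 + 0.34201472·0.33538580) = 46.218443
y = r_b·(sin φ − φ·cos φ) = 43.734840·(0.33538580 − 0.34201472·0.94208087) = 0.576437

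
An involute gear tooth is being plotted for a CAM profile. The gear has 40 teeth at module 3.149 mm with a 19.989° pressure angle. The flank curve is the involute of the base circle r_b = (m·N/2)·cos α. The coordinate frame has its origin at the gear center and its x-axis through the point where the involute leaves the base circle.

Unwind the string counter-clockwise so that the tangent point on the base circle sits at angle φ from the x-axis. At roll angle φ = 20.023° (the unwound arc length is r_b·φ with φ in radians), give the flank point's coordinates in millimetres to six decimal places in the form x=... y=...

pitch radius r_p = m·N/2 = 3.149·40/2 = 62.980000
base radius r_b = r_p·cos α = 62.980000·cos 19.989° = 59.185976
roll angle φ = 20.023° = 0.34946728 rad
x = r_b·(cos φ + φ·sin φ) = 59.185976·(0.93955525 + 0.34946728·0.34239733) = 62.690490
y = r_b·(sin φ − φ·cos φ) = 59.185976·(0.34239733 − 0.34946728·0.93955525) = 0.831771

x=62.690490 y=0.831771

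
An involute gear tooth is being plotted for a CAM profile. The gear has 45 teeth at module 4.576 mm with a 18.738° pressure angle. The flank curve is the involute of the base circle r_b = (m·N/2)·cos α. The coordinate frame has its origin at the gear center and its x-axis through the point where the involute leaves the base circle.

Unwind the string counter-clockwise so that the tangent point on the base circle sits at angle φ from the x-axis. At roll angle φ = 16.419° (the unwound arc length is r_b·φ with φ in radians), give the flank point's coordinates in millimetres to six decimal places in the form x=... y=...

x=101.424499 y=0.758574

pitch radius r_p = m·N/2 = 4.576·45/2 = 102.960000
base radius r_b = r_p·cos α = 102.960000·cos 18.738° = 97.502855
roll angle φ = 16.419° = 0.28656561 rad
x = r_b·(cos φ + φ·sin φ) = 97.502855·(0.95922029 + 0.28656561·0.28265956) = 101.424499
y = r_b·(sin φ − φ·cos φ) = 97.502855·(0.28265956 − 0.28656561·0.95922029) = 0.758574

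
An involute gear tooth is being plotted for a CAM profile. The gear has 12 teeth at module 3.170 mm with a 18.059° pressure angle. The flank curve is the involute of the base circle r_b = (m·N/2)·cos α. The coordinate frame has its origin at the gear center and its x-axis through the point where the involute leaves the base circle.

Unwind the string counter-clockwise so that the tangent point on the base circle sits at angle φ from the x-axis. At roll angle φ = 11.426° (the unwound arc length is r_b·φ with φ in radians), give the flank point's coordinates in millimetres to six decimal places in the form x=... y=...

pitch radius r_p = m·N/2 = 3.170·12/2 = 19.020000
base radius r_b = r_p·cos α = 19.020000·cos 18.059° = 18.083033
roll angle φ = 11.426° = 0.19942132 rad
x = r_b·(cos φ + φ·sin φ) = 18.083033·(0.98018138 + 0.19942132·0.19810215) = 18.439037
y = r_b·(sin φ − φ·cos φ) = 18.083033·(0.19810215 − 0.19942132·0.98018138) = 0.047614

x=18.439037 y=0.047614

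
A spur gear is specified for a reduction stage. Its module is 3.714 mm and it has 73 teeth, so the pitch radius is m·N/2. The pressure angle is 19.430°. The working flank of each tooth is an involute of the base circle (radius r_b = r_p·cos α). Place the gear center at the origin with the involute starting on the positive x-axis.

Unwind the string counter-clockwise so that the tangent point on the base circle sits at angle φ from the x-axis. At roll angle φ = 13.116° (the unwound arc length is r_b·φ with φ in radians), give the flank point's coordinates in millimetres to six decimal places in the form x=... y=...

x=131.146484 y=0.508518

pitch radius r_p = m·N/2 = 3.714·73/2 = 135.561000
base radius r_b = r_p·cos α = 135.561000·cos 19.430° = 127.840613
roll angle φ = 13.116° = 0.22891738 rad
x = r_b·(cos φ + φ·sin φ) = 127.840613·(0.97391264 + 0.22891738·0.22692328) = 131.146484
y = r_b·(sin φ − φ·cos φ) = 127.840613·(0.22692328 − 0.22891738·0.97391264) = 0.508518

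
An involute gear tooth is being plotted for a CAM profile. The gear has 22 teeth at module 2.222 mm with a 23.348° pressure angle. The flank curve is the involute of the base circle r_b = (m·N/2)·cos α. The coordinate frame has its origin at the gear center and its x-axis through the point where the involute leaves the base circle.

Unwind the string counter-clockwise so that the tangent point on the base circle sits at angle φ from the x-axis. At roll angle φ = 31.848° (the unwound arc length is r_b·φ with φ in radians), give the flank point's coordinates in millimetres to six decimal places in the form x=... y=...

x=25.644090 y=1.245411

pitch radius r_p = m·N/2 = 2.222·22/2 = 24.442000
base radius r_b = r_p·cos α = 24.442000·cos 23.348° = 22.440559
roll angle φ = 31.848° = 0.55585246 rad
x = r_b·(cos φ + φ·sin φ) = 22.440559·(0.84945093 + 0.55585246·0.52766761) = 25.644090
y = r_b·(sin φ − φ·cos φ) = 22.440559·(0.52766761 − 0.55585246·0.84945093) = 1.245411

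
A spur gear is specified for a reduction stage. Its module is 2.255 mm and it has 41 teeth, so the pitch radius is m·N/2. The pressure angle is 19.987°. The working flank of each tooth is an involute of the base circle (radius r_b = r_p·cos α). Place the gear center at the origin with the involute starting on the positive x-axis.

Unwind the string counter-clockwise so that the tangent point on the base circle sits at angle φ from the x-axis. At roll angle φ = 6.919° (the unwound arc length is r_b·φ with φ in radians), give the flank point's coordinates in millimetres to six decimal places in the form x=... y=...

pitch radius r_p = m·N/2 = 2.255·41/2 = 46.227500
base radius r_b = r_p·cos α = 46.227500·cos 19.987° = 43.443227
roll angle φ = 6.919° = 0.12075933 rad
x = r_b·(cos φ + φ·sin φ) = 43.443227·(0.99271745 + 0.12075933·0.12046604) = 43.758835
y = r_b·(sin φ − φ·cos φ) = 43.443227·(0.12046604 − 0.12075933·0.99271745) = 0.025464

x=43.758835 y=0.025464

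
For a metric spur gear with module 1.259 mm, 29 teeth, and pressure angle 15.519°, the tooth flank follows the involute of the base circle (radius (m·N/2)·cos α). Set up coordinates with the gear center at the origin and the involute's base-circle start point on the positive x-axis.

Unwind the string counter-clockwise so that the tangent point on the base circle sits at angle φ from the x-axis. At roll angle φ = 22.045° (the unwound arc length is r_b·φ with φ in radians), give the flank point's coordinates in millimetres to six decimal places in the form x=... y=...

x=18.844140 y=0.329050

pitch radius r_p = m·N/2 = 1.259·29/2 = 18.255500
base radius r_b = r_p·cos α = 18.255500·cos 15.519° = 17.589937
roll angle φ = 22.045° = 0.38475783 rad
x = r_b·(cos φ + φ·sin φ) = 17.589937·(0.92688935 + 0.38475783·0.37533469) = 18.844140
y = r_b·(sin φ − φ·cos φ) = 17.589937·(0.37533469 − 0.38475783·0.92688935) = 0.329050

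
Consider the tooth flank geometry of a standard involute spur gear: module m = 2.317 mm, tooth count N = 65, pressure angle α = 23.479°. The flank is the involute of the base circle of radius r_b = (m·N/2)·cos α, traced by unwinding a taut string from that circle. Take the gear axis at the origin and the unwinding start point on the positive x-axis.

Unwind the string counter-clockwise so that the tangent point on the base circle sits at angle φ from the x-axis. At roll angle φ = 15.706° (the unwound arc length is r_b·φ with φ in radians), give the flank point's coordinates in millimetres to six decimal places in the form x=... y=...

x=71.614342 y=0.470671

pitch radius r_p = m·N/2 = 2.317·65/2 = 75.302500
base radius r_b = r_p·cos α = 75.302500·cos 23.479° = 69.067917
roll angle φ = 15.706° = 0.27412141 rad
x = r_b·(cos φ + φ·sin φ) = 69.067917·(0.96266340 + 0.27412141·0.27070126) = 71.614342
y = r_b·(sin φ − φ·cos φ) = 69.067917·(0.27070126 − 0.27412141·0.96266340) = 0.470671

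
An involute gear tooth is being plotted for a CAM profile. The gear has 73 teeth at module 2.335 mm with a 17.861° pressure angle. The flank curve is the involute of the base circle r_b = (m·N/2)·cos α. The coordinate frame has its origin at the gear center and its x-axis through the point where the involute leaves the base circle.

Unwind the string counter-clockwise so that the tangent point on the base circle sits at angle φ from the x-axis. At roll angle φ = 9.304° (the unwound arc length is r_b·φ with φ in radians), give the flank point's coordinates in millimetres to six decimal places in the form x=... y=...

pitch radius r_p = m·N/2 = 2.335·73/2 = 85.227500
base radius r_b = r_p·cos α = 85.227500·cos 17.861° = 81.119824
roll angle φ = 9.304° = 0.16238543 rad
x = r_b·(cos φ + φ·sin φ) = 81.119824·(0.98684443 + 0.16238543·0.16167272) = 82.182309
y = r_b·(sin φ − φ·cos φ) = 81.119824·(0.16167272 − 0.16238543·0.98684443) = 0.115479

x=82.182309 y=0.115479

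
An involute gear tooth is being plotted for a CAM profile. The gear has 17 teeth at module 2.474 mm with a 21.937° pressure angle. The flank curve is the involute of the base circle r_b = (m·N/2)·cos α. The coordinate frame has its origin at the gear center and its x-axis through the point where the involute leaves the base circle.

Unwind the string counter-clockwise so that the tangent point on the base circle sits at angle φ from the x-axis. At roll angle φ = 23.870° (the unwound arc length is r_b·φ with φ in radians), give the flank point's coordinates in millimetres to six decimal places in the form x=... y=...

x=21.126456 y=0.462050

pitch radius r_p = m·N/2 = 2.474·17/2 = 21.029000
base radius r_b = r_p·cos α = 21.029000·cos 21.937° = 19.506399
roll angle φ = 23.870° = 0.41661009 rad
x = r_b·(cos φ + φ·sin φ) = 19.506399·(0.91446596 + 0.41661009·0.40466283) = 21.126456
y = r_b·(sin φ − φ·cos φ) = 19.506399·(0.40466283 − 0.41661009·0.91446596) = 0.462050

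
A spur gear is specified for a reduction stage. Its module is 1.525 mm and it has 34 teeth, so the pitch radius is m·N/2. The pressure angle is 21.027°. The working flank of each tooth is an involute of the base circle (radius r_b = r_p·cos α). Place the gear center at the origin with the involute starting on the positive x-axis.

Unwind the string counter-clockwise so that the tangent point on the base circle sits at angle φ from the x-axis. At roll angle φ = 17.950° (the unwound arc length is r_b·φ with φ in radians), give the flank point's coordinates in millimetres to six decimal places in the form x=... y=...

pitch radius r_p = m·N/2 = 1.525·34/2 = 25.925000
base radius r_b = r_p·cos α = 25.925000·cos 21.027° = 24.198692
roll angle φ = 17.950° = 0.31328660 rad
x = r_b·(cos φ + φ·sin φ) = 24.198692·(0.95132582 + 0.31328660·0.30818692) = 25.357244
y = r_b·(sin φ − φ·cos φ) = 24.198692·(0.30818692 − 0.31328660·0.95132582) = 0.245600

x=25.357244 y=0.245600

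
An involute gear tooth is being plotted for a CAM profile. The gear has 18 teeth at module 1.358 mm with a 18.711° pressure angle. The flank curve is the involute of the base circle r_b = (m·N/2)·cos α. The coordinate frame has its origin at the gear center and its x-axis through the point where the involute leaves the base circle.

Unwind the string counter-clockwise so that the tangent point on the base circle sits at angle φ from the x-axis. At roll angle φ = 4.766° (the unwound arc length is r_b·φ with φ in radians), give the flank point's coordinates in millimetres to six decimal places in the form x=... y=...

pitch radius r_p = m·N/2 = 1.358·18/2 = 12.222000
base radius r_b = r_p·cos α = 12.222000·cos 18.711° = 11.576051
roll angle φ = 4.766° = 0.08318239 rad
x = r_b·(cos φ + φ·sin φ) = 11.576051·(0.99654234 + 0.08318239·0.08308650) = 11.616031
y = r_b·(sin φ − φ·cos φ) = 11.576051·(0.08308650 − 0.08318239·0.99654234) = 0.002219

x=11.616031 y=0.002219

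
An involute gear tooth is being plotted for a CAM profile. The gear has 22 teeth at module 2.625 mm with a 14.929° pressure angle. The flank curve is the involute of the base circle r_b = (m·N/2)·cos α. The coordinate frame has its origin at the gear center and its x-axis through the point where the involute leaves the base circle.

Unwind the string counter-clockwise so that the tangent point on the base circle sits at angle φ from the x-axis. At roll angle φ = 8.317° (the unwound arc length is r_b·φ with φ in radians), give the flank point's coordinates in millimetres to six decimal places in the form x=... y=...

x=28.192747 y=0.028386

pitch radius r_p = m·N/2 = 2.625·22/2 = 28.875000
base radius r_b = r_p·cos α = 28.875000·cos 14.929° = 27.900348
roll angle φ = 8.317° = 0.14515903 rad
x = r_b·(cos φ + φ·sin φ) = 27.900348·(0.98948291 + 0.14515903·0.14464979) = 28.192747
y = r_b·(sin φ − φ·cos φ) = 27.900348·(0.14464979 − 0.14515903·0.98948291) = 0.028386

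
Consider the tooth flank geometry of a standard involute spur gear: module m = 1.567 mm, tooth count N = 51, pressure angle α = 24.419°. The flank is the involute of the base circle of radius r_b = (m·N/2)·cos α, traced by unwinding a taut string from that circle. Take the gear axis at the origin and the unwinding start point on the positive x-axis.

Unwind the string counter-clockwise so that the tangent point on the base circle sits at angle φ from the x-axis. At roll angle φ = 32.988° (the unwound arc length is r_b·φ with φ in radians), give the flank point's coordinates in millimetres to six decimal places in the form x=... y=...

x=41.923879 y=2.238850

pitch radius r_p = m·N/2 = 1.567·51/2 = 39.958500
base radius r_b = r_p·cos α = 39.958500·cos 24.419° = 36.384077
roll angle φ = 32.988° = 0.57574921 rad
x = r_b·(cos φ + φ·sin φ) = 36.384077·(0.83878462 + 0.57574921·0.54446337) = 41.923879
y = r_b·(sin φ − φ·cos φ) = 36.384077·(0.54446337 − 0.57574921·0.83878462) = 2.238850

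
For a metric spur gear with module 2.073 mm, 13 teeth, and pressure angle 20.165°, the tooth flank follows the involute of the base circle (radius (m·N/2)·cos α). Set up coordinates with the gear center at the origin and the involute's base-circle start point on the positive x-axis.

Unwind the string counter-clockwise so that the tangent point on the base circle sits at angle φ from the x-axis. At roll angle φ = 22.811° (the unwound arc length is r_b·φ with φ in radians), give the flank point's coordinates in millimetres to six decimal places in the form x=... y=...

pitch radius r_p = m·N/2 = 2.073·13/2 = 13.474500
base radius r_b = r_p·cos α = 13.474500·cos 20.165° = 12.648564
roll angle φ = 22.811° = 0.39812706 rad
x = r_b·(cos φ + φ·sin φ) = 12.648564·(0.92178874 + 0.39812706·0.38769256) = 13.611621
y = r_b·(sin φ − φ·cos φ) = 12.648564·(0.38769256 − 0.39812706·0.92178874) = 0.261870

x=13.611621 y=0.261870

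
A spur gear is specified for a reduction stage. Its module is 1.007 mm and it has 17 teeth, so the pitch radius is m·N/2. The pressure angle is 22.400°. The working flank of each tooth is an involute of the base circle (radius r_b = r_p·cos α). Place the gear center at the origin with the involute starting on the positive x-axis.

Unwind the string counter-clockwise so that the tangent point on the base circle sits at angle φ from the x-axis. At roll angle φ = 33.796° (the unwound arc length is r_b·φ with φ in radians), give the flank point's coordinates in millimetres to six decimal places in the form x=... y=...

pitch radius r_p = m·N/2 = 1.007·17/2 = 8.559500
base radius r_b = r_p·cos α = 8.559500·cos 22.400° = 7.913652
roll angle φ = 33.796° = 0.58985147 rad
x = r_b·(cos φ + φ·sin φ) = 7.913652·(0.83102330 + 0.58985147·0.55623760) = 9.172879
y = r_b·(sin φ − φ·cos φ) = 7.913652·(0.55623760 − 0.58985147·0.83102330) = 0.522754

x=9.172879 y=0.522754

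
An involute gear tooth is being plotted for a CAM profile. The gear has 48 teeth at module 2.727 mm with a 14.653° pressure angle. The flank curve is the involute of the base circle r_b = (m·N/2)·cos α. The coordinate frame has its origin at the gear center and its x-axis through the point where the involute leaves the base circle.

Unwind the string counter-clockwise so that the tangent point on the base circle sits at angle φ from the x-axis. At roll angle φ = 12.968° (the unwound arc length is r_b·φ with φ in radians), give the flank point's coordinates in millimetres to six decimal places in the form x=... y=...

x=64.920467 y=0.243467

pitch radius r_p = m·N/2 = 2.727·48/2 = 65.448000
base radius r_b = r_p·cos α = 65.448000·cos 14.653° = 63.319342
roll angle φ = 12.968° = 0.22633430 rad
x = r_b·(cos φ + φ·sin φ) = 63.319342·(0.97449555 + 0.22633430·0.22440683) = 64.920467
y = r_b·(sin φ − φ·cos φ) = 63.319342·(0.22440683 − 0.22633430·0.97449555) = 0.243467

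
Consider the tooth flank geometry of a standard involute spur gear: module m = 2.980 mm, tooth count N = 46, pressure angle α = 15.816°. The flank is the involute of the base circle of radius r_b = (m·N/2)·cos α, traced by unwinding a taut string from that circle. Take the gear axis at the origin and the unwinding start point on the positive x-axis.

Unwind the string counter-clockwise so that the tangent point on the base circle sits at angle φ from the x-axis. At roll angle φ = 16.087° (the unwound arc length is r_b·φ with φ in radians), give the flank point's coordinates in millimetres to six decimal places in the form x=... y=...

x=68.493514 y=0.482716

pitch radius r_p = m·N/2 = 2.980·46/2 = 68.540000
base radius r_b = r_p·cos α = 68.540000·cos 15.816° = 65.945207
roll angle φ = 16.087° = 0.28077112 rad
x = r_b·(cos φ + φ·sin φ) = 65.945207·(0.96084205 + 0.28077112·0.27709665) = 68.493514
y = r_b·(sin φ − φ·cos φ) = 65.945207·(0.27709665 − 0.28077112·0.96084205) = 0.482716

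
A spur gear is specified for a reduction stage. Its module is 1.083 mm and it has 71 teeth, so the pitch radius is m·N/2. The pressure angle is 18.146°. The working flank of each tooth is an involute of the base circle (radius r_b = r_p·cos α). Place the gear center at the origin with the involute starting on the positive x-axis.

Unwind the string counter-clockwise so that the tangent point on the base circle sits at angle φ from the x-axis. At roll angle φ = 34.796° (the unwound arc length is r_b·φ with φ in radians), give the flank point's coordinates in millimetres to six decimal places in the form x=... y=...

pitch radius r_p = m·N/2 = 1.083·71/2 = 38.446500
base radius r_b = r_p·cos α = 38.446500·cos 18.146° = 36.534402
roll angle φ = 34.796° = 0.60730477 rad
x = r_b·(cos φ + φ·sin φ) = 36.534402·(0.82118905 + 0.60730477·0.57065624) = 42.663095
y = r_b·(sin φ − φ·cos φ) = 36.534402·(0.57065624 − 0.60730477·0.82118905) = 2.628439

x=42.663095 y=2.628439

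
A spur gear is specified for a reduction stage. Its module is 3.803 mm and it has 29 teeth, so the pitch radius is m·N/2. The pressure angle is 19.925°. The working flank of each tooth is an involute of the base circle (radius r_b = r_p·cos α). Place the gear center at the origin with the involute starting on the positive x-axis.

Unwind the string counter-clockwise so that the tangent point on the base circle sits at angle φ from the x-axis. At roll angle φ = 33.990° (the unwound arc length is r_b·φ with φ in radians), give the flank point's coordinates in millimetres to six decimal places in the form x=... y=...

x=60.178014 y=3.482484

pitch radius r_p = m·N/2 = 3.803·29/2 = 55.143500
base radius r_b = r_p·cos α = 55.143500·cos 19.925° = 51.842584
roll angle φ = 33.990° = 0.59323741 rad
x = r_b·(cos φ + φ·sin φ) = 51.842584·(0.82913516 + 0.59323741·0.55904820) = 60.178014
y = r_b·(sin φ − φ·cos φ) = 51.842584·(0.55904820 − 0.59323741·0.82913516) = 3.482484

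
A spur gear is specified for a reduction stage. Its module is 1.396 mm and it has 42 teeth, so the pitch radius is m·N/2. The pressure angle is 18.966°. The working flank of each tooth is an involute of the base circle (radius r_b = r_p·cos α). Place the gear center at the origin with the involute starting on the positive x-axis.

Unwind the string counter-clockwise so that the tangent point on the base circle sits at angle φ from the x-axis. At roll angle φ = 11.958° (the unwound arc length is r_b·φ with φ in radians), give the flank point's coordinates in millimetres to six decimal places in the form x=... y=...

x=28.321739 y=0.083648

pitch radius r_p = m·N/2 = 1.396·42/2 = 29.316000
base radius r_b = r_p·cos α = 29.316000·cos 18.966° = 27.724481
roll angle φ = 11.958° = 0.20870647 rad
x = r_b·(cos φ + φ·sin φ) = 27.724481·(0.97829975 + 0.20870647·0.20719462) = 28.321739
y = r_b·(sin φ − φ·cos φ) = 27.724481·(0.20719462 − 0.20870647·0.97829975) = 0.083648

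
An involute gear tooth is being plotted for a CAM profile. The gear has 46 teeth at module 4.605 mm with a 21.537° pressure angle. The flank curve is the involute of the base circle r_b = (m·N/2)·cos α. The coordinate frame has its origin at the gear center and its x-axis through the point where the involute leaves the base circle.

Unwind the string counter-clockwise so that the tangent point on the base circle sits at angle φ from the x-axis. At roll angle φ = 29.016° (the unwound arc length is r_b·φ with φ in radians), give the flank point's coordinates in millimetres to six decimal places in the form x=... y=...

x=110.355066 y=4.156894

pitch radius r_p = m·N/2 = 4.605·46/2 = 105.915000
base radius r_b = r_p·cos α = 105.915000·cos 21.537° = 98.520089
roll angle φ = 29.016° = 0.50642474 rad
x = r_b·(cos φ + φ·sin φ) = 98.520089·(0.87448429 + 0.50642474·0.48505384) = 110.355066
y = r_b·(sin φ − φ·cos φ) = 98.520089·(0.48505384 − 0.50642474·0.87448429) = 4.156894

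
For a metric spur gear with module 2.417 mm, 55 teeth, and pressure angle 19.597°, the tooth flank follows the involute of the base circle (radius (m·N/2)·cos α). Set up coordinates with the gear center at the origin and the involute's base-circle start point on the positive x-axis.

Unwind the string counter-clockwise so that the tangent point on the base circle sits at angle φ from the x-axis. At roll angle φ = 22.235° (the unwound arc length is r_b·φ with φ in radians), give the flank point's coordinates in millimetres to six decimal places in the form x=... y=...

pitch radius r_p = m·N/2 = 2.417·55/2 = 66.467500
base radius r_b = r_p·cos α = 66.467500·cos 19.597° = 62.617371
roll angle φ = 22.235° = 0.38807396 rad
x = r_b·(cos φ + φ·sin φ) = 62.617371·(0.92563960 + 0.38807396·0.37840630) = 67.156456
y = r_b·(sin φ − φ·cos φ) = 62.617371·(0.37840630 − 0.38807396·0.92563960) = 1.201607

x=67.156456 y=1.201607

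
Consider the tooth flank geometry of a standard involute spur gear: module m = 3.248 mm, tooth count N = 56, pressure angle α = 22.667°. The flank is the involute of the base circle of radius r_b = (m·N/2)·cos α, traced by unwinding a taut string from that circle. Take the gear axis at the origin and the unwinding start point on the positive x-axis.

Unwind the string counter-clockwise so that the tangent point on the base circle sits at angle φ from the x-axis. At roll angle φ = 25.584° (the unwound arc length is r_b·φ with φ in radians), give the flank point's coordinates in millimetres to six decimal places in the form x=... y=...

pitch radius r_p = m·N/2 = 3.248·56/2 = 90.944000
base radius r_b = r_p·cos α = 90.944000·cos 22.667° = 83.919504
roll angle φ = 25.584° = 0.44652504 rad
x = r_b·(cos φ + φ·sin φ) = 83.919504·(0.90195315 + 0.44652504·0.43183389) = 91.873210
y = r_b·(sin φ − φ·cos φ) = 83.919504·(0.43183389 − 0.44652504·0.90195315) = 2.441154

x=91.873210 y=2.441154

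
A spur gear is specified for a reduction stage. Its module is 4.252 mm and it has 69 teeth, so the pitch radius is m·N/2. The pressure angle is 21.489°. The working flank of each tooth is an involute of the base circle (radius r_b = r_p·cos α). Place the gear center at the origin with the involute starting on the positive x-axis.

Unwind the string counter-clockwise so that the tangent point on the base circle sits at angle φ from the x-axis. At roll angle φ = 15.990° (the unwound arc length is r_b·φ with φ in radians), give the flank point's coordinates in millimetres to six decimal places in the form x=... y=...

x=141.709450 y=0.981280

pitch radius r_p = m·N/2 = 4.252·69/2 = 146.694000
base radius r_b = r_p·cos α = 146.694000·cos 21.489° = 136.496994
roll angle φ = 15.990° = 0.27907815 rad
x = r_b·(cos φ + φ·sin φ) = 136.496994·(0.96130979 + 0.27907815·0.27546958) = 141.709450
y = r_b·(sin φ − φ·cos φ) = 136.496994·(0.27546958 − 0.27907815·0.96130979) = 0.981280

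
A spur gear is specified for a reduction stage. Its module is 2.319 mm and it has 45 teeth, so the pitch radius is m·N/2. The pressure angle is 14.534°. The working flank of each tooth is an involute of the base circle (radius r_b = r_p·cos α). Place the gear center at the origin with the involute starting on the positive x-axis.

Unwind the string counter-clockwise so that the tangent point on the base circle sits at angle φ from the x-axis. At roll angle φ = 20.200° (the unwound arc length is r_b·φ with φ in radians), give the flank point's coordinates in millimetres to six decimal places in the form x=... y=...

pitch radius r_p = m·N/2 = 2.319·45/2 = 52.177500
base radius r_b = r_p·cos α = 52.177500·cos 14.534° = 50.507762
roll angle φ = 20.200° = 0.35255651 rad
x = r_b·(cos φ + φ·sin φ) = 50.507762·(0.93849302 + 0.35255651·0.34529820) = 53.549852
y = r_b·(sin φ − φ·cos φ) = 50.507762·(0.34529820 − 0.35255651·0.93849302) = 0.728644

x=53.549852 y=0.728644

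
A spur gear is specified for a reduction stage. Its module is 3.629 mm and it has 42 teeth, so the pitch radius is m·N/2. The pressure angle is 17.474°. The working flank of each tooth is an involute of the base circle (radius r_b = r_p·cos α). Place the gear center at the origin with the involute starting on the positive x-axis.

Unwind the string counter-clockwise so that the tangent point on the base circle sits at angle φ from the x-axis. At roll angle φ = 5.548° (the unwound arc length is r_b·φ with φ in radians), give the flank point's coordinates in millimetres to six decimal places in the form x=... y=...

pitch radius r_p = m·N/2 = 3.629·42/2 = 76.209000
base radius r_b = r_p·cos α = 76.209000·cos 17.474° = 72.692207
roll angle φ = 5.548° = 0.09683087 rad
x = r_b·(cos φ + φ·sin φ) = 72.692207·(0.99531555 + 0.09683087·0.09667962) = 73.032197
y = r_b·(sin φ − φ·cos φ) = 72.692207·(0.09667962 − 0.09683087·0.99531555) = 0.021979

x=73.032197 y=0.021979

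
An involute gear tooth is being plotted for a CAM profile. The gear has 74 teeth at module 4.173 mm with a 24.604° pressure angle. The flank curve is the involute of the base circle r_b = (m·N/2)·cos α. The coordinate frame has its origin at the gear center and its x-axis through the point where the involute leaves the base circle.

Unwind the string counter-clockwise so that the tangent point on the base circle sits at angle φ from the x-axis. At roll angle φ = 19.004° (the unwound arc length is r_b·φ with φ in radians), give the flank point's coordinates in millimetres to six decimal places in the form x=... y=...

x=147.893354 y=1.688782

pitch radius r_p = m·N/2 = 4.173·74/2 = 154.401000
base radius r_b = r_p·cos α = 154.401000·cos 24.604° = 140.382477
roll angle φ = 19.004° = 0.33168237 rad
x = r_b·(cos φ + φ·sin φ) = 140.382477·(0.94549584 + 0.33168237·0.32563416) = 147.893354
y = r_b·(sin φ − φ·cos φ) = 140.382477·(0.32563416 − 0.33168237·0.94549584) = 1.688782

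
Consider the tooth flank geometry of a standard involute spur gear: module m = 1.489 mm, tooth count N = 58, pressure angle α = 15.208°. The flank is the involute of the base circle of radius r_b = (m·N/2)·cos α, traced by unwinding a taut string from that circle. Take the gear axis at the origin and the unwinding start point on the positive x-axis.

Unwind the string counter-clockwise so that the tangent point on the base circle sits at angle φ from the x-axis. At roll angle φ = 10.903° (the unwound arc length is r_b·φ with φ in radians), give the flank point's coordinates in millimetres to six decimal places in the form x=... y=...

x=42.416425 y=0.095364

pitch radius r_p = m·N/2 = 1.489·58/2 = 43.181000
base radius r_b = r_p·cos α = 43.181000·cos 15.208° = 41.668796
roll angle φ = 10.903° = 0.19029325 rad
x = r_b·(cos φ + φ·sin φ) = 41.668796·(0.98194881 + 0.19029325·0.18914686) = 42.416425
y = r_b·(sin φ − φ·cos φ) = 41.668796·(0.18914686 − 0.19029325·0.98194881) = 0.095364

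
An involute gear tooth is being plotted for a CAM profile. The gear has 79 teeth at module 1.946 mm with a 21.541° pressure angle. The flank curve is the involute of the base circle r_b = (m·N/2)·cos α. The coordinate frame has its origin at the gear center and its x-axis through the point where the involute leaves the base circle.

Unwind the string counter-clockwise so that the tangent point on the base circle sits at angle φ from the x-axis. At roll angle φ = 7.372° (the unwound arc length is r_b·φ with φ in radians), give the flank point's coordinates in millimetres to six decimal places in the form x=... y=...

x=72.087604 y=0.050681

pitch radius r_p = m·N/2 = 1.946·79/2 = 76.867000
base radius r_b = r_p·cos α = 76.867000·cos 21.541° = 71.498230
roll angle φ = 7.372° = 0.12866567 rad
x = r_b·(cos φ + φ·sin φ) = 71.498230·(0.99173399 + 0.12866567·0.12831096) = 72.087604
y = r_b·(sin φ − φ·cos φ) = 71.498230·(0.12831096 − 0.12866567·0.99173399) = 0.050681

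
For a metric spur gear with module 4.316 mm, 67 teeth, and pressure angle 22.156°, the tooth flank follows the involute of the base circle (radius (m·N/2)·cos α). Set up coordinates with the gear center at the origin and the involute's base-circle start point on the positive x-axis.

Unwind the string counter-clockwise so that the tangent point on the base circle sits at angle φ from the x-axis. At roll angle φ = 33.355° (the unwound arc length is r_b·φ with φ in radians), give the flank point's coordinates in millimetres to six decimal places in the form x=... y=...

x=154.714475 y=8.511690

pitch radius r_p = m·N/2 = 4.316·67/2 = 144.586000
base radius r_b = r_p·cos α = 144.586000·cos 22.156° = 133.909838
roll angle φ = 33.355° = 0.58215457 rad
x = r_b·(cos φ + φ·sin φ) = 133.909838·(0.83527995 + 0.58215457·0.54982488) = 154.714475
y = r_b·(sin φ − φ·cos φ) = 133.909838·(0.54982488 − 0.58215457·0.83527995) = 8.511690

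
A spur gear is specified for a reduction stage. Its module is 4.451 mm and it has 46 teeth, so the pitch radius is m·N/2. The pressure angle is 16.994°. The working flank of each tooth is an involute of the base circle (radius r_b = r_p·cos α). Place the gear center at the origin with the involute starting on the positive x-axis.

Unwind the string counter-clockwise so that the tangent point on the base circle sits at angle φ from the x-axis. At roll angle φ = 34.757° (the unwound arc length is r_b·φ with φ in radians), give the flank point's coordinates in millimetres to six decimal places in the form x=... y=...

pitch radius r_p = m·N/2 = 4.451·46/2 = 102.373000
base radius r_b = r_p·cos α = 102.373000·cos 16.994° = 97.902921
roll angle φ = 34.757° = 0.60662409 rad
x = r_b·(cos φ + φ·sin φ) = 97.902921·(0.82157729 + 0.60662409·0.57009714) = 114.293040
y = r_b·(sin φ − φ·cos φ) = 97.902921·(0.57009714 − 0.60662409·0.82157729) = 7.020478

x=114.293040 y=7.020478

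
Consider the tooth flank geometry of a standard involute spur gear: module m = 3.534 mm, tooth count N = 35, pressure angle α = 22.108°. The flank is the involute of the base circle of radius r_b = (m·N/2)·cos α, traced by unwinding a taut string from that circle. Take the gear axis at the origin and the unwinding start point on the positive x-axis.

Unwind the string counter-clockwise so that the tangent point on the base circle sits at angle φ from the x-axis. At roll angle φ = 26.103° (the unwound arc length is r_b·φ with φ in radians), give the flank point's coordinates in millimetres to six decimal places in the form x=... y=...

x=62.939174 y=1.768805

pitch radius r_p = m·N/2 = 3.534·35/2 = 61.845000
base radius r_b = r_p·cos α = 61.845000·cos 22.108° = 57.297914
roll angle φ = 26.103° = 0.45558329 rad
x = r_b·(cos φ + φ·sin φ) = 57.297914·(0.89800454 + 0.45558329·0.43998619) = 62.939174
y = r_b·(sin φ − φ·cos φ) = 57.297914·(0.43998619 − 0.45558329·0.89800454) = 1.768805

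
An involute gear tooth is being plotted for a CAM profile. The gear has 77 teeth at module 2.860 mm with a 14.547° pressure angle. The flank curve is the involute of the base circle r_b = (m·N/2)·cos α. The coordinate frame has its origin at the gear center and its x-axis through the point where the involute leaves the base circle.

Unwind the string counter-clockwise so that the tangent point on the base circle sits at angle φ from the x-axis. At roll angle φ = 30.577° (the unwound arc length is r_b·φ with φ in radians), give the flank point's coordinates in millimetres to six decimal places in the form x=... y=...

pitch radius r_p = m·N/2 = 2.860·77/2 = 110.110000
base radius r_b = r_p·cos α = 110.110000·cos 14.547° = 106.580086
roll angle φ = 30.577° = 0.53366933 rad
x = r_b·(cos φ + φ·sin φ) = 106.580086·(0.86094630 + 0.53366933·0.50869585) = 120.693599
y = r_b·(sin φ − φ·cos φ) = 106.580086·(0.50869585 − 0.53366933·0.86094630) = 5.247494

x=120.693599 y=5.247494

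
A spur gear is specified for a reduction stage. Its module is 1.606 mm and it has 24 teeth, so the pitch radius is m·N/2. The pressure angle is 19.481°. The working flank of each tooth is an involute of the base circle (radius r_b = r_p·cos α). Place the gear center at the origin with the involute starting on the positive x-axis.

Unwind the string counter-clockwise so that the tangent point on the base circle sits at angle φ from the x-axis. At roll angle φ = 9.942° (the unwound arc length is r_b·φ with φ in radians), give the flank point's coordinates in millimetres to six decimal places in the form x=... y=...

x=18.440188 y=0.031546

pitch radius r_p = m·N/2 = 1.606·24/2 = 19.272000
base radius r_b = r_p·cos α = 19.272000·cos 19.481° = 18.168719
roll angle φ = 9.942° = 0.17352063 rad
x = r_b·(cos φ + φ·sin φ) = 18.168719·(0.98498303 + 0.17352063·0.17265118) = 18.440188
y = r_b·(sin φ − φ·cos φ) = 18.168719·(0.17265118 − 0.17352063·0.98498303) = 0.031546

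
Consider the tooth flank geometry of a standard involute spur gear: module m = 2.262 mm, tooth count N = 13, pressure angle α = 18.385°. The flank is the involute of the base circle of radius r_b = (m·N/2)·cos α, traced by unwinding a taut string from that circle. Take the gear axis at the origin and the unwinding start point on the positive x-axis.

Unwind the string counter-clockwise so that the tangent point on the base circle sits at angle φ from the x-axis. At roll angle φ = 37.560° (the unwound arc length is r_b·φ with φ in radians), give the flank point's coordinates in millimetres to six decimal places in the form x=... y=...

pitch radius r_p = m·N/2 = 2.262·13/2 = 14.703000
base radius r_b = r_p·cos α = 14.703000·cos 18.385° = 13.952539
roll angle φ = 37.560° = 0.65554567 rad
x = r_b·(cos φ + φ·sin φ) = 13.952539·(0.79271541 + 0.65554567·0.60959189) = 16.636041
y = r_b·(sin φ − φ·cos φ) = 13.952539·(0.60959189 − 0.65554567·0.79271541) = 1.254762

x=16.636041 y=1.254762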